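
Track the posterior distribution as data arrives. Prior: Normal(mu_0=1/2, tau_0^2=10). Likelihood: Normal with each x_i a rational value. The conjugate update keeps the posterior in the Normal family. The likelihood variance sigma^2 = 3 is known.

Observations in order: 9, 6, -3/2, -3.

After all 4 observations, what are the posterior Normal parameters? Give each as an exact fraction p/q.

mu_0=213/86, tau_0^2=30/43

obs 1: x=9 → posterior Normal(183/26, 30/13)
obs 2: x=6 → posterior Normal(303/46, 30/23)
obs 3: x=-3/2 → posterior Normal(91/22, 10/11)
obs 4: x=-3 → posterior Normal(213/86, 30/43)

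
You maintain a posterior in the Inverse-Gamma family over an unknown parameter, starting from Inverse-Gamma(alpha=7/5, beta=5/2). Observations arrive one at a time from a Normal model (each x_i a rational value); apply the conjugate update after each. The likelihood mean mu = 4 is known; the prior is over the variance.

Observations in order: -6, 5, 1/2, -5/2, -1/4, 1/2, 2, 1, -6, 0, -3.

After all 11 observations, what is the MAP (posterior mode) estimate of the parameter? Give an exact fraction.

obs 1: x=-6 → posterior Inverse-Gamma(19/10, 105/2)
obs 2: x=5 → posterior Inverse-Gamma(12/5, 53)
obs 3: x=1/2 → posterior Inverse-Gamma(29/10, 473/8)
obs 4: x=-5/2 → posterior Inverse-Gamma(17/5, 321/4)
obs 5: x=-1/4 → posterior Inverse-Gamma(39/10, 2857/32)
obs 6: x=1/2 → posterior Inverse-Gamma(22/5, 3053/32)
obs 7: x=2 → posterior Inverse-Gamma(49/10, 3117/32)
obs 8: x=1 → posterior Inverse-Gamma(27/5, 3261/32)
obs 9: x=-6 → posterior Inverse-Gamma(59/10, 4861/32)
obs 10: x=0 → posterior Inverse-Gamma(32/5, 5117/32)
obs 11: x=-3 → posterior Inverse-Gamma(69/10, 5901/32)

29505/1264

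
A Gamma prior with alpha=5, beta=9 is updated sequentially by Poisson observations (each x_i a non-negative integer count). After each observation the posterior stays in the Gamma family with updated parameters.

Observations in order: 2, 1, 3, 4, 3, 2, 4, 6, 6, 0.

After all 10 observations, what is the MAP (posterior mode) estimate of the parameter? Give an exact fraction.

obs 1: x=2 → posterior Gamma(7, 10)
obs 2: x=1 → posterior Gamma(8, 11)
obs 3: x=3 → posterior Gamma(11, 12)
obs 4: x=4 → posterior Gamma(15, 13)
obs 5: x=3 → posterior Gamma(18, 14)
obs 6: x=2 → posterior Gamma(20, 15)
obs 7: x=4 → posterior Gamma(24, 16)
obs 8: x=6 → posterior Gamma(30, 17)
obs 9: x=6 → posterior Gamma(36, 18)
obs 10: x=0 → posterior Gamma(36, 19)

35/19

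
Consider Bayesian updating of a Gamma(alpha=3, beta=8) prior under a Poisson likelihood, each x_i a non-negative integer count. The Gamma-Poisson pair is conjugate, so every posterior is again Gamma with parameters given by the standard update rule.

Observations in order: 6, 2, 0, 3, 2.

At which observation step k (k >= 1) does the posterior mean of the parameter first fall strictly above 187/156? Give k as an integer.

k = 5

obs 1: x=6 → posterior Gamma(9, 9)
obs 2: x=2 → posterior Gamma(11, 10)
obs 3: x=0 → posterior Gamma(11, 11)
obs 4: x=3 → posterior Gamma(14, 12)
obs 5: x=2 → posterior Gamma(16, 13)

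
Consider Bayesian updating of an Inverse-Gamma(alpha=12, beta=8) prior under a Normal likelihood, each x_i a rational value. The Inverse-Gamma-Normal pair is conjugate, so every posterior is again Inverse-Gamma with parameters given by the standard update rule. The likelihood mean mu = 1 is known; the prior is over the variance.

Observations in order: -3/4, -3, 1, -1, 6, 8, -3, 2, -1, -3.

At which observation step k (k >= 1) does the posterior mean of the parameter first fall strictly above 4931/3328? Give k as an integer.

k = 4

obs 1: x=-3/4 → posterior Inverse-Gamma(25/2, 305/32)
obs 2: x=-3 → posterior Inverse-Gamma(13, 561/32)
obs 3: x=1 → posterior Inverse-Gamma(27/2, 561/32)
obs 4: x=-1 → posterior Inverse-Gamma(14, 625/32)
obs 5: x=6 → posterior Inverse-Gamma(29/2, 1025/32)
obs 6: x=8 → posterior Inverse-Gamma(15, 1809/32)
obs 7: x=-3 → posterior Inverse-Gamma(31/2, 2065/32)
obs 8: x=2 → posterior Inverse-Gamma(16, 2081/32)
obs 9: x=-1 → posterior Inverse-Gamma(33/2, 2145/32)
obs 10: x=-3 → posterior Inverse-Gamma(17, 2401/32)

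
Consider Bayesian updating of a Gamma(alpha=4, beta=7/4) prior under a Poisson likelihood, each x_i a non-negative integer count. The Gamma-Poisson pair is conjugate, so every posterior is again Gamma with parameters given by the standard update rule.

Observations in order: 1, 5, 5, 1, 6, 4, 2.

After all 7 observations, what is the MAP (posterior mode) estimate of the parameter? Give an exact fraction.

108/35

obs 1: x=1 → posterior Gamma(5, 11/4)
obs 2: x=5 → posterior Gamma(10, 15/4)
obs 3: x=5 → posterior Gamma(15, 19/4)
obs 4: x=1 → posterior Gamma(16, 23/4)
obs 5: x=6 → posterior Gamma(22, 27/4)
obs 6: x=4 → posterior Gamma(26, 31/4)
obs 7: x=2 → posterior Gamma(28, 35/4)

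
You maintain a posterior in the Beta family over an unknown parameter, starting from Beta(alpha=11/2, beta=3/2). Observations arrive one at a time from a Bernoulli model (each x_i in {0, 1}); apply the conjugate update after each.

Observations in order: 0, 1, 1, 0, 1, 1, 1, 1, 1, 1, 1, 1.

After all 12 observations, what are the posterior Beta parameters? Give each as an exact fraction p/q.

obs 1: x=0 → posterior Beta(11/2, 5/2)
obs 2: x=1 → posterior Beta(13/2, 5/2)
obs 3: x=1 → posterior Beta(15/2, 5/2)
obs 4: x=0 → posterior Beta(15/2, 7/2)
obs 5: x=1 → posterior Beta(17/2, 7/2)
obs 6: x=1 → posterior Beta(19/2, 7/2)
obs 7: x=1 → posterior Beta(21/2, 7/2)
obs 8: x=1 → posterior Beta(23/2, 7/2)
obs 9: x=1 → posterior Beta(25/2, 7/2)
obs 10: x=1 → posterior Beta(27/2, 7/2)
obs 11: x=1 → posterior Beta(29/2, 7/2)
obs 12: x=1 → posterior Beta(31/2, 7/2)

alpha=31/2, beta=7/2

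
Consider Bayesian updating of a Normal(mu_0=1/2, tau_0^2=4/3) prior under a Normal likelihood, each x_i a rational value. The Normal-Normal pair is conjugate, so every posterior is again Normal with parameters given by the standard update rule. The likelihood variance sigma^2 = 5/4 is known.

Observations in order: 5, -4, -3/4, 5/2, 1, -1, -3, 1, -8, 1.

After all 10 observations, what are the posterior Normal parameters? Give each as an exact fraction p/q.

obs 1: x=5 → posterior Normal(175/62, 20/31)
obs 2: x=-4 → posterior Normal(1/2, 20/47)
obs 3: x=-3/4 → posterior Normal(23/126, 20/63)
obs 4: x=5/2 → posterior Normal(103/158, 20/79)
obs 5: x=1 → posterior Normal(27/38, 4/19)
obs 6: x=-1 → posterior Normal(103/222, 20/111)
obs 7: x=-3 → posterior Normal(7/254, 20/127)
obs 8: x=1 → posterior Normal(3/22, 20/143)
obs 9: x=-8 → posterior Normal(-217/318, 20/159)
obs 10: x=1 → posterior Normal(-37/70, 4/35)

mu_0=-37/70, tau_0^2=4/35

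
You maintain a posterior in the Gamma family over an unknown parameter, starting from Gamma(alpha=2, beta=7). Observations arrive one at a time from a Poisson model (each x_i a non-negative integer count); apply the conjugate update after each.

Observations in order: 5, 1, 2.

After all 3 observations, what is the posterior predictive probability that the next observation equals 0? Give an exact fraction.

obs 1: x=5 → posterior Gamma(7, 8)
obs 2: x=1 → posterior Gamma(8, 9)
obs 3: x=2 → posterior Gamma(10, 10)

10000000000/25937424601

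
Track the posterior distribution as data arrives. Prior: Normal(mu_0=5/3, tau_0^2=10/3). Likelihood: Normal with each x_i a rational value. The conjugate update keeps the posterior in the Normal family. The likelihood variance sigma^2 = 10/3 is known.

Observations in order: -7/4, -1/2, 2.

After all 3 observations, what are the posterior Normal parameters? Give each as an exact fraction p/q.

obs 1: x=-7/4 → posterior Normal(-1/24, 5/3)
obs 2: x=-1/2 → posterior Normal(-7/36, 10/9)
obs 3: x=2 → posterior Normal(17/48, 5/6)

mu_0=17/48, tau_0^2=5/6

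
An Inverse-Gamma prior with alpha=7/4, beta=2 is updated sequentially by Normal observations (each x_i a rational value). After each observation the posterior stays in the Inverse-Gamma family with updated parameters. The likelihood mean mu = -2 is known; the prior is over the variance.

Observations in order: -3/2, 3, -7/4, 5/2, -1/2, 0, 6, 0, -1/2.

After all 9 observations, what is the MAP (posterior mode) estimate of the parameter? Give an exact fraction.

2017/232

obs 1: x=-3/2 → posterior Inverse-Gamma(9/4, 17/8)
obs 2: x=3 → posterior Inverse-Gamma(11/4, 117/8)
obs 3: x=-7/4 → posterior Inverse-Gamma(13/4, 469/32)
obs 4: x=5/2 → posterior Inverse-Gamma(15/4, 793/32)
obs 5: x=-1/2 → posterior Inverse-Gamma(17/4, 829/32)
obs 6: x=0 → posterior Inverse-Gamma(19/4, 893/32)
obs 7: x=6 → posterior Inverse-Gamma(21/4, 1917/32)
obs 8: x=0 → posterior Inverse-Gamma(23/4, 1981/32)
obs 9: x=-1/2 → posterior Inverse-Gamma(25/4, 2017/32)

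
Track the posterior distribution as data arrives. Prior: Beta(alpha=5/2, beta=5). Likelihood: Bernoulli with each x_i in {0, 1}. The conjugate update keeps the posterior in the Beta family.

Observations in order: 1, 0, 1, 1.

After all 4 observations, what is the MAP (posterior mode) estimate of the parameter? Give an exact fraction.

9/19

obs 1: x=1 → posterior Beta(7/2, 5)
obs 2: x=0 → posterior Beta(7/2, 6)
obs 3: x=1 → posterior Beta(9/2, 6)
obs 4: x=1 → posterior Beta(11/2, 6)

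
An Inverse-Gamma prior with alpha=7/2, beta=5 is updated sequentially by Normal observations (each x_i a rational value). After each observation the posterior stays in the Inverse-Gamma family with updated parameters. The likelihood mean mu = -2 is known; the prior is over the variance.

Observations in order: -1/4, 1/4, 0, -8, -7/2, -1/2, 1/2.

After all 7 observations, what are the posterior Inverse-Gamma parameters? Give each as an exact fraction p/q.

obs 1: x=-1/4 → posterior Inverse-Gamma(4, 209/32)
obs 2: x=1/4 → posterior Inverse-Gamma(9/2, 145/16)
obs 3: x=0 → posterior Inverse-Gamma(5, 177/16)
obs 4: x=-8 → posterior Inverse-Gamma(11/2, 465/16)
obs 5: x=-7/2 → posterior Inverse-Gamma(6, 483/16)
obs 6: x=-1/2 → posterior Inverse-Gamma(13/2, 501/16)
obs 7: x=1/2 → posterior Inverse-Gamma(7, 551/16)

alpha=7, beta=551/16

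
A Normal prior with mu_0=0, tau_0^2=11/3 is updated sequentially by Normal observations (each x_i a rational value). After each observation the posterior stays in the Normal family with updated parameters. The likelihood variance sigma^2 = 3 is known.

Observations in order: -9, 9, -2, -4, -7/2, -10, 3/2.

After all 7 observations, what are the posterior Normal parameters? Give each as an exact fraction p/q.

mu_0=-99/43, tau_0^2=33/86

obs 1: x=-9 → posterior Normal(-99/20, 33/20)
obs 2: x=9 → posterior Normal(0, 33/31)
obs 3: x=-2 → posterior Normal(-11/21, 11/14)
obs 4: x=-4 → posterior Normal(-66/53, 33/53)
obs 5: x=-7/2 → posterior Normal(-209/128, 33/64)
obs 6: x=-10 → posterior Normal(-143/50, 11/25)
obs 7: x=3/2 → posterior Normal(-99/43, 33/86)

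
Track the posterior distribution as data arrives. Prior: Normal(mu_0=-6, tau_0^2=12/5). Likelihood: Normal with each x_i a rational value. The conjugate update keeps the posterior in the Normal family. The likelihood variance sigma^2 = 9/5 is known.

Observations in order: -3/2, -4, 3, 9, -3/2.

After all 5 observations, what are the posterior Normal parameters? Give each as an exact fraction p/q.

mu_0=2/23, tau_0^2=36/115

obs 1: x=-3/2 → posterior Normal(-24/7, 36/35)
obs 2: x=-4 → posterior Normal(-40/11, 36/55)
obs 3: x=3 → posterior Normal(-28/15, 12/25)
obs 4: x=9 → posterior Normal(8/19, 36/95)
obs 5: x=-3/2 → posterior Normal(2/23, 36/115)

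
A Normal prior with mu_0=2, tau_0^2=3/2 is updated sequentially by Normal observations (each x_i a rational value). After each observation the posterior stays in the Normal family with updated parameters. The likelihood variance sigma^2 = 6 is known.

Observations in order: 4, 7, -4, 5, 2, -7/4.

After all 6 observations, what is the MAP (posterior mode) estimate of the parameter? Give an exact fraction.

81/40

obs 1: x=4 → posterior Normal(12/5, 6/5)
obs 2: x=7 → posterior Normal(19/6, 1)
obs 3: x=-4 → posterior Normal(15/7, 6/7)
obs 4: x=5 → posterior Normal(5/2, 3/4)
obs 5: x=2 → posterior Normal(22/9, 2/3)
obs 6: x=-7/4 → posterior Normal(81/40, 3/5)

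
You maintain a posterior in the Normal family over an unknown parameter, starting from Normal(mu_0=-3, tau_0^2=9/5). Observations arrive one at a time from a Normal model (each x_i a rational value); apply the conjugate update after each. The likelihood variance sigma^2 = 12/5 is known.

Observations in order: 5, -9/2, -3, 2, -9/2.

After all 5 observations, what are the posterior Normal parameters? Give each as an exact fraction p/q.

mu_0=-27/19, tau_0^2=36/95

obs 1: x=5 → posterior Normal(3/7, 36/35)
obs 2: x=-9/2 → posterior Normal(-21/20, 18/25)
obs 3: x=-3 → posterior Normal(-3/2, 36/65)
obs 4: x=2 → posterior Normal(-27/32, 9/20)
obs 5: x=-9/2 → posterior Normal(-27/19, 36/95)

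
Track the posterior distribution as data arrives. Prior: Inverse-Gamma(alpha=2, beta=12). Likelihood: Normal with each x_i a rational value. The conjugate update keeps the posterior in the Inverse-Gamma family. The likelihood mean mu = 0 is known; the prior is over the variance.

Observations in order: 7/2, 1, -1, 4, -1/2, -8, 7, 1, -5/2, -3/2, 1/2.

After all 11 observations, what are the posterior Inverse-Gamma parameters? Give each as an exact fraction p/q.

alpha=15/2, beta=709/8

obs 1: x=7/2 → posterior Inverse-Gamma(5/2, 145/8)
obs 2: x=1 → posterior Inverse-Gamma(3, 149/8)
obs 3: x=-1 → posterior Inverse-Gamma(7/2, 153/8)
obs 4: x=4 → posterior Inverse-Gamma(4, 217/8)
obs 5: x=-1/2 → posterior Inverse-Gamma(9/2, 109/4)
obs 6: x=-8 → posterior Inverse-Gamma(5, 237/4)
obs 7: x=7 → posterior Inverse-Gamma(11/2, 335/4)
obs 8: x=1 → posterior Inverse-Gamma(6, 337/4)
obs 9: x=-5/2 → posterior Inverse-Gamma(13/2, 699/8)
obs 10: x=-3/2 → posterior Inverse-Gamma(7, 177/2)
obs 11: x=1/2 → posterior Inverse-Gamma(15/2, 709/8)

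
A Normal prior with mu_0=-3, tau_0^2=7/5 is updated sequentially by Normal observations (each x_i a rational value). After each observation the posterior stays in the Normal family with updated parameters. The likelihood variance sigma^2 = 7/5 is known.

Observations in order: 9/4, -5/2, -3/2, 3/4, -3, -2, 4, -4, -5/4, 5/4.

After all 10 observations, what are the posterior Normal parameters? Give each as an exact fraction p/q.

obs 1: x=9/4 → posterior Normal(-3/8, 7/10)
obs 2: x=-5/2 → posterior Normal(-13/12, 7/15)
obs 3: x=-3/2 → posterior Normal(-19/16, 7/20)
obs 4: x=3/4 → posterior Normal(-4/5, 7/25)
obs 5: x=-3 → posterior Normal(-7/6, 7/30)
obs 6: x=-2 → posterior Normal(-9/7, 1/5)
obs 7: x=4 → posterior Normal(-5/8, 7/40)
obs 8: x=-4 → posterior Normal(-1, 7/45)
obs 9: x=-5/4 → posterior Normal(-41/40, 7/50)
obs 10: x=5/4 → posterior Normal(-9/11, 7/55)

mu_0=-9/11, tau_0^2=7/55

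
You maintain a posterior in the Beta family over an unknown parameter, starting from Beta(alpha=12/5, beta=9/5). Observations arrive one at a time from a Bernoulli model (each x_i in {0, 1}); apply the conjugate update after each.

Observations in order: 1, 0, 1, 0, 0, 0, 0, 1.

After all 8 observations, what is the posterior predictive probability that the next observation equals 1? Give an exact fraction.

obs 1: x=1 → posterior Beta(17/5, 9/5)
obs 2: x=0 → posterior Beta(17/5, 14/5)
obs 3: x=1 → posterior Beta(22/5, 14/5)
obs 4: x=0 → posterior Beta(22/5, 19/5)
obs 5: x=0 → posterior Beta(22/5, 24/5)
obs 6: x=0 → posterior Beta(22/5, 29/5)
obs 7: x=0 → posterior Beta(22/5, 34/5)
obs 8: x=1 → posterior Beta(27/5, 34/5)

27/61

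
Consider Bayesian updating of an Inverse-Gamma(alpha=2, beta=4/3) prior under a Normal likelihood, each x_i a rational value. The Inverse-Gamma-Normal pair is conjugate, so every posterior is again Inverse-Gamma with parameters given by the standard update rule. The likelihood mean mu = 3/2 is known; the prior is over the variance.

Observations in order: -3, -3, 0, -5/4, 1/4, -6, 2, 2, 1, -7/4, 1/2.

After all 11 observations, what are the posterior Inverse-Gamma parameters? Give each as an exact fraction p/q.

alpha=15/2, beta=5909/96

obs 1: x=-3 → posterior Inverse-Gamma(5/2, 275/24)
obs 2: x=-3 → posterior Inverse-Gamma(3, 259/12)
obs 3: x=0 → posterior Inverse-Gamma(7/2, 545/24)
obs 4: x=-5/4 → posterior Inverse-Gamma(4, 2543/96)
obs 5: x=1/4 → posterior Inverse-Gamma(9/2, 1309/48)
obs 6: x=-6 → posterior Inverse-Gamma(5, 2659/48)
obs 7: x=2 → posterior Inverse-Gamma(11/2, 2665/48)
obs 8: x=2 → posterior Inverse-Gamma(6, 2671/48)
obs 9: x=1 → posterior Inverse-Gamma(13/2, 2677/48)
obs 10: x=-7/4 → posterior Inverse-Gamma(7, 5861/96)
obs 11: x=1/2 → posterior Inverse-Gamma(15/2, 5909/96)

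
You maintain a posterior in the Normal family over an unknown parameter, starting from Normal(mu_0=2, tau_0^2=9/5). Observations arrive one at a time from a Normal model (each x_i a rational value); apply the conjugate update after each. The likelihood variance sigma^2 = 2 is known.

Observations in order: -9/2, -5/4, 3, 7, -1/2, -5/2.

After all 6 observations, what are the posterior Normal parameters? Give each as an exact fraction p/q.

obs 1: x=-9/2 → posterior Normal(-41/38, 18/19)
obs 2: x=-5/4 → posterior Normal(-127/112, 9/14)
obs 3: x=3 → posterior Normal(-19/148, 18/37)
obs 4: x=7 → posterior Normal(233/184, 9/23)
obs 5: x=-1/2 → posterior Normal(43/44, 18/55)
obs 6: x=-5/2 → posterior Normal(125/256, 9/32)

mu_0=125/256, tau_0^2=9/32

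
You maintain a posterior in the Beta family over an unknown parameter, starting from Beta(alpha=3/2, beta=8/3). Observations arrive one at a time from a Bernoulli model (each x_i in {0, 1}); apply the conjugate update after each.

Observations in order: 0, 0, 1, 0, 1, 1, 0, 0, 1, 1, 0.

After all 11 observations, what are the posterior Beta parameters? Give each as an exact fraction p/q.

alpha=13/2, beta=26/3

obs 1: x=0 → posterior Beta(3/2, 11/3)
obs 2: x=0 → posterior Beta(3/2, 14/3)
obs 3: x=1 → posterior Beta(5/2, 14/3)
obs 4: x=0 → posterior Beta(5/2, 17/3)
obs 5: x=1 → posterior Beta(7/2, 17/3)
obs 6: x=1 → posterior Beta(9/2, 17/3)
obs 7: x=0 → posterior Beta(9/2, 20/3)
obs 8: x=0 → posterior Beta(9/2, 23/3)
obs 9: x=1 → posterior Beta(11/2, 23/3)
obs 10: x=1 → posterior Beta(13/2, 23/3)
obs 11: x=0 → posterior Beta(13/2, 26/3)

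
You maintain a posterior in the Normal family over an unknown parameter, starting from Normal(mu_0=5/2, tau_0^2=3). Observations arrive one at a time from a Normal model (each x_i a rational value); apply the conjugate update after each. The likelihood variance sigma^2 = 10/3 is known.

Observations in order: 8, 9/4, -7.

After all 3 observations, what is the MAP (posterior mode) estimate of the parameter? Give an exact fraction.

217/148

obs 1: x=8 → posterior Normal(97/19, 30/19)
obs 2: x=9/4 → posterior Normal(67/16, 15/14)
obs 3: x=-7 → posterior Normal(217/148, 30/37)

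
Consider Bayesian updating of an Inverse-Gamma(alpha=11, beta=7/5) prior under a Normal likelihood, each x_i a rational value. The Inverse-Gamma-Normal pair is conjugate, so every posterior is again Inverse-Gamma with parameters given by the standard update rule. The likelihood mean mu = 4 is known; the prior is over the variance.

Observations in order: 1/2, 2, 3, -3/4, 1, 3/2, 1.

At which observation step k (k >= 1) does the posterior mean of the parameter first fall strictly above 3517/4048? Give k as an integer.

obs 1: x=1/2 → posterior Inverse-Gamma(23/2, 301/40)
obs 2: x=2 → posterior Inverse-Gamma(12, 381/40)
obs 3: x=3 → posterior Inverse-Gamma(25/2, 401/40)
obs 4: x=-3/4 → posterior Inverse-Gamma(13, 3409/160)
obs 5: x=1 → posterior Inverse-Gamma(27/2, 4129/160)
obs 6: x=3/2 → posterior Inverse-Gamma(14, 4629/160)
obs 7: x=1 → posterior Inverse-Gamma(29/2, 5349/160)

k = 3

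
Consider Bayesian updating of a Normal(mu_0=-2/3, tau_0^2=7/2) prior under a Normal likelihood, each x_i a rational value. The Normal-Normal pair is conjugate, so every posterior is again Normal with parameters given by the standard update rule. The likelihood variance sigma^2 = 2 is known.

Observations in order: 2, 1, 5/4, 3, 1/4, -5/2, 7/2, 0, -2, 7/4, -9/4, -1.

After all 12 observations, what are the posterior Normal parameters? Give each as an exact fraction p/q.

obs 1: x=2 → posterior Normal(34/33, 14/11)
obs 2: x=1 → posterior Normal(55/54, 7/9)
obs 3: x=5/4 → posterior Normal(13/12, 14/25)
obs 4: x=3 → posterior Normal(577/384, 7/16)
obs 5: x=1/4 → posterior Normal(23/18, 14/39)
obs 6: x=-5/2 → posterior Normal(97/138, 7/23)
obs 7: x=7/2 → posterior Normal(341/318, 14/53)
obs 8: x=0 → posterior Normal(341/360, 7/30)
obs 9: x=-2 → posterior Normal(257/402, 14/67)
obs 10: x=7/4 → posterior Normal(661/888, 7/37)
obs 11: x=-9/4 → posterior Normal(118/243, 14/81)
obs 12: x=-1 → posterior Normal(97/264, 7/44)

mu_0=97/264, tau_0^2=7/44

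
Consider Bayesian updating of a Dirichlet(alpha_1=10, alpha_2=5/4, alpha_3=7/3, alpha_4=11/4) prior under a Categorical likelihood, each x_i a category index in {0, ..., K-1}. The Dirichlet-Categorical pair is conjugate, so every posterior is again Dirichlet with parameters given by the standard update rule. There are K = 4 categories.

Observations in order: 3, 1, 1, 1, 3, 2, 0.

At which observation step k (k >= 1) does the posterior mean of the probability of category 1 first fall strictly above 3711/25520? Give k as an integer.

k = 3

obs 1: x=3 → posterior Dirichlet(10, 5/4, 7/3, 15/4)
obs 2: x=1 → posterior Dirichlet(10, 9/4, 7/3, 15/4)
obs 3: x=1 → posterior Dirichlet(10, 13/4, 7/3, 15/4)
obs 4: x=1 → posterior Dirichlet(10, 17/4, 7/3, 15/4)
obs 5: x=3 → posterior Dirichlet(10, 17/4, 7/3, 19/4)
obs 6: x=2 → posterior Dirichlet(10, 17/4, 10/3, 19/4)
obs 7: x=0 → posterior Dirichlet(11, 17/4, 10/3, 19/4)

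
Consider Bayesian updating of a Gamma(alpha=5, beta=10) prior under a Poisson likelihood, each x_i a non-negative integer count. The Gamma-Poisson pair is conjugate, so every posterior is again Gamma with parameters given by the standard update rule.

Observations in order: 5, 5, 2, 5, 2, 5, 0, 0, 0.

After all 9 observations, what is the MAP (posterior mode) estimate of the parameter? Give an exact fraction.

28/19

obs 1: x=5 → posterior Gamma(10, 11)
obs 2: x=5 → posterior Gamma(15, 12)
obs 3: x=2 → posterior Gamma(17, 13)
obs 4: x=5 → posterior Gamma(22, 14)
obs 5: x=2 → posterior Gamma(24, 15)
obs 6: x=5 → posterior Gamma(29, 16)
obs 7: x=0 → posterior Gamma(29, 17)
obs 8: x=0 → posterior Gamma(29, 18)
obs 9: x=0 → posterior Gamma(29, 19)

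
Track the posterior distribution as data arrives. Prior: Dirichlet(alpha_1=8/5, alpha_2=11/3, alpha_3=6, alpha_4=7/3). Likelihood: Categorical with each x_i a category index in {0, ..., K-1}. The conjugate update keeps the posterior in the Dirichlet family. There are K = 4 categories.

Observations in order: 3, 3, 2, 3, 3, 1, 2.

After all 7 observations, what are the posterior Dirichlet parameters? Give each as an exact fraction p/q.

obs 1: x=3 → posterior Dirichlet(8/5, 11/3, 6, 10/3)
obs 2: x=3 → posterior Dirichlet(8/5, 11/3, 6, 13/3)
obs 3: x=2 → posterior Dirichlet(8/5, 11/3, 7, 13/3)
obs 4: x=3 → posterior Dirichlet(8/5, 11/3, 7, 16/3)
obs 5: x=3 → posterior Dirichlet(8/5, 11/3, 7, 19/3)
obs 6: x=1 → posterior Dirichlet(8/5, 14/3, 7, 19/3)
obs 7: x=2 → posterior Dirichlet(8/5, 14/3, 8, 19/3)

alpha_1=8/5, alpha_2=14/3, alpha_3=8, alpha_4=19/3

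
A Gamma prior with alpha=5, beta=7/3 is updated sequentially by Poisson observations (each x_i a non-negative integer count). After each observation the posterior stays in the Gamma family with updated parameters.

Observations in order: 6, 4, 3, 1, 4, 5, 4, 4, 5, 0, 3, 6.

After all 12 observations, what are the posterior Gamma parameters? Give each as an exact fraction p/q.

alpha=50, beta=43/3

obs 1: x=6 → posterior Gamma(11, 10/3)
obs 2: x=4 → posterior Gamma(15, 13/3)
obs 3: x=3 → posterior Gamma(18, 16/3)
obs 4: x=1 → posterior Gamma(19, 19/3)
obs 5: x=4 → posterior Gamma(23, 22/3)
obs 6: x=5 → posterior Gamma(28, 25/3)
obs 7: x=4 → posterior Gamma(32, 28/3)
obs 8: x=4 → posterior Gamma(36, 31/3)
obs 9: x=5 → posterior Gamma(41, 34/3)
obs 10: x=0 → posterior Gamma(41, 37/3)
obs 11: x=3 → posterior Gamma(44, 40/3)
obs 12: x=6 → posterior Gamma(50, 43/3)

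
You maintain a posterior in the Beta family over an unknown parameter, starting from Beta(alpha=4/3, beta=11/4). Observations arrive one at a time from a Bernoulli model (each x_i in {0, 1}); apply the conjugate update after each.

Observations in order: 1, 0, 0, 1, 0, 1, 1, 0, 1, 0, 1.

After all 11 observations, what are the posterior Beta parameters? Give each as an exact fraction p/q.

alpha=22/3, beta=31/4

obs 1: x=1 → posterior Beta(7/3, 11/4)
obs 2: x=0 → posterior Beta(7/3, 15/4)
obs 3: x=0 → posterior Beta(7/3, 19/4)
obs 4: x=1 → posterior Beta(10/3, 19/4)
obs 5: x=0 → posterior Beta(10/3, 23/4)
obs 6: x=1 → posterior Beta(13/3, 23/4)
obs 7: x=1 → posterior Beta(16/3, 23/4)
obs 8: x=0 → posterior Beta(16/3, 27/4)
obs 9: x=1 → posterior Beta(19/3, 27/4)
obs 10: x=0 → posterior Beta(19/3, 31/4)
obs 11: x=1 → posterior Beta(22/3, 31/4)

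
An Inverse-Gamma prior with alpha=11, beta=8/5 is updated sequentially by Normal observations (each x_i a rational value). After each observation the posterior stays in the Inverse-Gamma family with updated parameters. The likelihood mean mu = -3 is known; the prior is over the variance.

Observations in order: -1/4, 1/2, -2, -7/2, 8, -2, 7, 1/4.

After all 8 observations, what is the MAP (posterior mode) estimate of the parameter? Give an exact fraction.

obs 1: x=-1/4 → posterior Inverse-Gamma(23/2, 861/160)
obs 2: x=1/2 → posterior Inverse-Gamma(12, 1841/160)
obs 3: x=-2 → posterior Inverse-Gamma(25/2, 1921/160)
obs 4: x=-7/2 → posterior Inverse-Gamma(13, 1941/160)
obs 5: x=8 → posterior Inverse-Gamma(27/2, 11621/160)
obs 6: x=-2 → posterior Inverse-Gamma(14, 11701/160)
obs 7: x=7 → posterior Inverse-Gamma(29/2, 19701/160)
obs 8: x=1/4 → posterior Inverse-Gamma(15, 10273/80)

10273/1280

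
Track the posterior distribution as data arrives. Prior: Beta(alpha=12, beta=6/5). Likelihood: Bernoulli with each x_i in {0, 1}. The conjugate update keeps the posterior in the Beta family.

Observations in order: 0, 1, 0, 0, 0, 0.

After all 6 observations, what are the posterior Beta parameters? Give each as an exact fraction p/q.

alpha=13, beta=31/5

obs 1: x=0 → posterior Beta(12, 11/5)
obs 2: x=1 → posterior Beta(13, 11/5)
obs 3: x=0 → posterior Beta(13, 16/5)
obs 4: x=0 → posterior Beta(13, 21/5)
obs 5: x=0 → posterior Beta(13, 26/5)
obs 6: x=0 → posterior Beta(13, 31/5)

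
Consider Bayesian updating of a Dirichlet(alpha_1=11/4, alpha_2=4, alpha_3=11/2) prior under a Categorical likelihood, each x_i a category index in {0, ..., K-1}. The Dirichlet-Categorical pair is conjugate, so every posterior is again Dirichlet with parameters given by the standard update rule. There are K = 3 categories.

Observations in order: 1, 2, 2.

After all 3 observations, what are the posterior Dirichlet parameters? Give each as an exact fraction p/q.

alpha_1=11/4, alpha_2=5, alpha_3=15/2

obs 1: x=1 → posterior Dirichlet(11/4, 5, 11/2)
obs 2: x=2 → posterior Dirichlet(11/4, 5, 13/2)
obs 3: x=2 → posterior Dirichlet(11/4, 5, 15/2)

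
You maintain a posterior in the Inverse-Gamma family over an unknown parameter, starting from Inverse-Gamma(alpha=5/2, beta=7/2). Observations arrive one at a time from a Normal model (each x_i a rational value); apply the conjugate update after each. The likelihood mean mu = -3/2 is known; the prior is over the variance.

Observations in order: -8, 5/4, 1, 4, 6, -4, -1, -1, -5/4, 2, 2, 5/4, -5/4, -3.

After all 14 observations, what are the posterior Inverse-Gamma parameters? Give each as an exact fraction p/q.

obs 1: x=-8 → posterior Inverse-Gamma(3, 197/8)
obs 2: x=5/4 → posterior Inverse-Gamma(7/2, 909/32)
obs 3: x=1 → posterior Inverse-Gamma(4, 1009/32)
obs 4: x=4 → posterior Inverse-Gamma(9/2, 1493/32)
obs 5: x=6 → posterior Inverse-Gamma(5, 2393/32)
obs 6: x=-4 → posterior Inverse-Gamma(11/2, 2493/32)
obs 7: x=-1 → posterior Inverse-Gamma(6, 2497/32)
obs 8: x=-1 → posterior Inverse-Gamma(13/2, 2501/32)
obs 9: x=-5/4 → posterior Inverse-Gamma(7, 1251/16)
obs 10: x=2 → posterior Inverse-Gamma(15/2, 1349/16)
obs 11: x=2 → posterior Inverse-Gamma(8, 1447/16)
obs 12: x=5/4 → posterior Inverse-Gamma(17/2, 3015/32)
obs 13: x=-5/4 → posterior Inverse-Gamma(9, 377/4)
obs 14: x=-3 → posterior Inverse-Gamma(19/2, 763/8)

alpha=19/2, beta=763/8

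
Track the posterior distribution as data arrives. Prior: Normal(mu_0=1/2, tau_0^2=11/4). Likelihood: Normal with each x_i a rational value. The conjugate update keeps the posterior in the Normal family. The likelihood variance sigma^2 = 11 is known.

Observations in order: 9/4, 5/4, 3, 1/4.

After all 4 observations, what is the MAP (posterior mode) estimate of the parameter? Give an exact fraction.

obs 1: x=9/4 → posterior Normal(17/20, 11/5)
obs 2: x=5/4 → posterior Normal(11/12, 11/6)
obs 3: x=3 → posterior Normal(17/14, 11/7)
obs 4: x=1/4 → posterior Normal(35/32, 11/8)

35/32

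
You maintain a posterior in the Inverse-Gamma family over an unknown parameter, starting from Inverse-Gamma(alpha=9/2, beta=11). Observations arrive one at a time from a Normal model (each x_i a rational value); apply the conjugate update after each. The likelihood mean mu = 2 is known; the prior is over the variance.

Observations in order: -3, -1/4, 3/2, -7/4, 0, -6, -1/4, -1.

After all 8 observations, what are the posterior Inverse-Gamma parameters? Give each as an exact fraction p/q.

alpha=17/2, beta=2375/32

obs 1: x=-3 → posterior Inverse-Gamma(5, 47/2)
obs 2: x=-1/4 → posterior Inverse-Gamma(11/2, 833/32)
obs 3: x=3/2 → posterior Inverse-Gamma(6, 837/32)
obs 4: x=-7/4 → posterior Inverse-Gamma(13/2, 531/16)
obs 5: x=0 → posterior Inverse-Gamma(7, 563/16)
obs 6: x=-6 → posterior Inverse-Gamma(15/2, 1075/16)
obs 7: x=-1/4 → posterior Inverse-Gamma(8, 2231/32)
obs 8: x=-1 → posterior Inverse-Gamma(17/2, 2375/32)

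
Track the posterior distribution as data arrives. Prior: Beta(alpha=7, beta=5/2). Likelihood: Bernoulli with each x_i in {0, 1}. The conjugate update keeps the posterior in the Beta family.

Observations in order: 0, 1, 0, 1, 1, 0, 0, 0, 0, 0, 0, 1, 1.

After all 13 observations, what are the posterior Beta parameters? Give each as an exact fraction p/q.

obs 1: x=0 → posterior Beta(7, 7/2)
obs 2: x=1 → posterior Beta(8, 7/2)
obs 3: x=0 → posterior Beta(8, 9/2)
obs 4: x=1 → posterior Beta(9, 9/2)
obs 5: x=1 → posterior Beta(10, 9/2)
obs 6: x=0 → posterior Beta(10, 11/2)
obs 7: x=0 → posterior Beta(10, 13/2)
obs 8: x=0 → posterior Beta(10, 15/2)
obs 9: x=0 → posterior Beta(10, 17/2)
obs 10: x=0 → posterior Beta(10, 19/2)
obs 11: x=0 → posterior Beta(10, 21/2)
obs 12: x=1 → posterior Beta(11, 21/2)
obs 13: x=1 → posterior Beta(12, 21/2)

alpha=12, beta=21/2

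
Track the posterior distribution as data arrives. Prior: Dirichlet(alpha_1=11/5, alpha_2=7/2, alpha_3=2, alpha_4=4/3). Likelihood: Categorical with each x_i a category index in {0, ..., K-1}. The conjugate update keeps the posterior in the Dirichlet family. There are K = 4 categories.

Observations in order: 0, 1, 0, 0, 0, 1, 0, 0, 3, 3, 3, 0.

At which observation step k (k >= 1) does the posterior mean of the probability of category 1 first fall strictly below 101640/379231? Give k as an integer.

obs 1: x=0 → posterior Dirichlet(16/5, 7/2, 2, 4/3)
obs 2: x=1 → posterior Dirichlet(16/5, 9/2, 2, 4/3)
obs 3: x=0 → posterior Dirichlet(21/5, 9/2, 2, 4/3)
obs 4: x=0 → posterior Dirichlet(26/5, 9/2, 2, 4/3)
obs 5: x=0 → posterior Dirichlet(31/5, 9/2, 2, 4/3)
obs 6: x=1 → posterior Dirichlet(31/5, 11/2, 2, 4/3)
obs 7: x=0 → posterior Dirichlet(36/5, 11/2, 2, 4/3)
obs 8: x=0 → posterior Dirichlet(41/5, 11/2, 2, 4/3)
obs 9: x=3 → posterior Dirichlet(41/5, 11/2, 2, 7/3)
obs 10: x=3 → posterior Dirichlet(41/5, 11/2, 2, 10/3)
obs 11: x=3 → posterior Dirichlet(41/5, 11/2, 2, 13/3)
obs 12: x=0 → posterior Dirichlet(46/5, 11/2, 2, 13/3)

k = 12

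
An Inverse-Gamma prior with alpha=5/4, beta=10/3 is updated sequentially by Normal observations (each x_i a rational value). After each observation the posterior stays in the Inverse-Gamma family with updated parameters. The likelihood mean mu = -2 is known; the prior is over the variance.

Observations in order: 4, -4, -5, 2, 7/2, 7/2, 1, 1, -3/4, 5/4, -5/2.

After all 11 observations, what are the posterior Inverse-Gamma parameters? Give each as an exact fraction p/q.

obs 1: x=4 → posterior Inverse-Gamma(7/4, 64/3)
obs 2: x=-4 → posterior Inverse-Gamma(9/4, 70/3)
obs 3: x=-5 → posterior Inverse-Gamma(11/4, 167/6)
obs 4: x=2 → posterior Inverse-Gamma(13/4, 215/6)
obs 5: x=7/2 → posterior Inverse-Gamma(15/4, 1223/24)
obs 6: x=7/2 → posterior Inverse-Gamma(17/4, 793/12)
obs 7: x=1 → posterior Inverse-Gamma(19/4, 847/12)
obs 8: x=1 → posterior Inverse-Gamma(21/4, 901/12)
obs 9: x=-3/4 → posterior Inverse-Gamma(23/4, 7283/96)
obs 10: x=5/4 → posterior Inverse-Gamma(25/4, 3895/48)
obs 11: x=-5/2 → posterior Inverse-Gamma(27/4, 3901/48)

alpha=27/4, beta=3901/48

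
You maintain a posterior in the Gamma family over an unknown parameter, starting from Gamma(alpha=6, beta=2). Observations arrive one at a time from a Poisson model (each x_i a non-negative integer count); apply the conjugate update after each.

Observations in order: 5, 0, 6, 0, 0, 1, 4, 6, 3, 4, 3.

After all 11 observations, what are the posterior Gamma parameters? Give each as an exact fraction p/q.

obs 1: x=5 → posterior Gamma(11, 3)
obs 2: x=0 → posterior Gamma(11, 4)
obs 3: x=6 → posterior Gamma(17, 5)
obs 4: x=0 → posterior Gamma(17, 6)
obs 5: x=0 → posterior Gamma(17, 7)
obs 6: x=1 → posterior Gamma(18, 8)
obs 7: x=4 → posterior Gamma(22, 9)
obs 8: x=6 → posterior Gamma(28, 10)
obs 9: x=3 → posterior Gamma(31, 11)
obs 10: x=4 → posterior Gamma(35, 12)
obs 11: x=3 → posterior Gamma(38, 13)

alpha=38, beta=13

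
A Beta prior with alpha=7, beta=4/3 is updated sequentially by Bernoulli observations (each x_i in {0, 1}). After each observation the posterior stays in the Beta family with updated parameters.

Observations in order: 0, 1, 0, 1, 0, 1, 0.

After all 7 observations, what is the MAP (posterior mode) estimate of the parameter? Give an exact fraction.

27/40

obs 1: x=0 → posterior Beta(7, 7/3)
obs 2: x=1 → posterior Beta(8, 7/3)
obs 3: x=0 → posterior Beta(8, 10/3)
obs 4: x=1 → posterior Beta(9, 10/3)
obs 5: x=0 → posterior Beta(9, 13/3)
obs 6: x=1 → posterior Beta(10, 13/3)
obs 7: x=0 → posterior Beta(10, 16/3)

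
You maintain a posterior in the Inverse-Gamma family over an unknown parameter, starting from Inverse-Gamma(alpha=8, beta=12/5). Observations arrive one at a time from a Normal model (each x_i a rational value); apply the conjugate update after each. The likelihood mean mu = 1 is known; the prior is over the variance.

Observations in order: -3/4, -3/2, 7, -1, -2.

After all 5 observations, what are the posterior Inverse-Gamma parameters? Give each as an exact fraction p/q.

alpha=21/2, beta=5049/160

obs 1: x=-3/4 → posterior Inverse-Gamma(17/2, 629/160)
obs 2: x=-3/2 → posterior Inverse-Gamma(9, 1129/160)
obs 3: x=7 → posterior Inverse-Gamma(19/2, 4009/160)
obs 4: x=-1 → posterior Inverse-Gamma(10, 4329/160)
obs 5: x=-2 → posterior Inverse-Gamma(21/2, 5049/160)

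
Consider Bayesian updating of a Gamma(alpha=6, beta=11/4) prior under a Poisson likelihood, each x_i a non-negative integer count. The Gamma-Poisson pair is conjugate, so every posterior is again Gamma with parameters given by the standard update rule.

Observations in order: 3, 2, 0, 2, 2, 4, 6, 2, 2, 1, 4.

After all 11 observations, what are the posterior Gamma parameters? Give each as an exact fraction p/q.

alpha=34, beta=55/4

obs 1: x=3 → posterior Gamma(9, 15/4)
obs 2: x=2 → posterior Gamma(11, 19/4)
obs 3: x=0 → posterior Gamma(11, 23/4)
obs 4: x=2 → posterior Gamma(13, 27/4)
obs 5: x=2 → posterior Gamma(15, 31/4)
obs 6: x=4 → posterior Gamma(19, 35/4)
obs 7: x=6 → posterior Gamma(25, 39/4)
obs 8: x=2 → posterior Gamma(27, 43/4)
obs 9: x=2 → posterior Gamma(29, 47/4)
obs 10: x=1 → posterior Gamma(30, 51/4)
obs 11: x=4 → posterior Gamma(34, 55/4)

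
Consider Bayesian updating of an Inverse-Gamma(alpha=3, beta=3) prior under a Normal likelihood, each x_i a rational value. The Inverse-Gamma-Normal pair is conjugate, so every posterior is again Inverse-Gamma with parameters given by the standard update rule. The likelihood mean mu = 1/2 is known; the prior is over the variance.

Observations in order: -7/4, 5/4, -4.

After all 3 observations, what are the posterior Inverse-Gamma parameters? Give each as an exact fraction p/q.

alpha=9/2, beta=255/16

obs 1: x=-7/4 → posterior Inverse-Gamma(7/2, 177/32)
obs 2: x=5/4 → posterior Inverse-Gamma(4, 93/16)
obs 3: x=-4 → posterior Inverse-Gamma(9/2, 255/16)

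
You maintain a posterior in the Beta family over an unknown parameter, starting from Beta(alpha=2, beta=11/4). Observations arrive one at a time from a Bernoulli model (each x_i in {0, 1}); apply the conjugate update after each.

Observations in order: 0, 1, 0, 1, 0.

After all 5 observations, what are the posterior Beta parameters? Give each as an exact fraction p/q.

obs 1: x=0 → posterior Beta(2, 15/4)
obs 2: x=1 → posterior Beta(3, 15/4)
obs 3: x=0 → posterior Beta(3, 19/4)
obs 4: x=1 → posterior Beta(4, 19/4)
obs 5: x=0 → posterior Beta(4, 23/4)

alpha=4, beta=23/4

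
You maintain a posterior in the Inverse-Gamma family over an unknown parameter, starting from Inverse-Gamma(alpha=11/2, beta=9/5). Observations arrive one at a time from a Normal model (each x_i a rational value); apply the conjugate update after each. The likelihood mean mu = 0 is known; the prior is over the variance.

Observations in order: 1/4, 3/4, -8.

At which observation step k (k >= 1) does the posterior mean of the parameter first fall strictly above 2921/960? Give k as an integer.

obs 1: x=1/4 → posterior Inverse-Gamma(6, 293/160)
obs 2: x=3/4 → posterior Inverse-Gamma(13/2, 169/80)
obs 3: x=-8 → posterior Inverse-Gamma(7, 2729/80)

k = 3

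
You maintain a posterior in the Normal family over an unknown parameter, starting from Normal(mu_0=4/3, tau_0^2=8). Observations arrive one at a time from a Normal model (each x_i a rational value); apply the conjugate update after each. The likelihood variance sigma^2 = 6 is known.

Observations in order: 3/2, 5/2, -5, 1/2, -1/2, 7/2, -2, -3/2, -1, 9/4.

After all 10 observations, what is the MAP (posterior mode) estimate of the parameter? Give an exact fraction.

5/43

obs 1: x=3/2 → posterior Normal(10/7, 24/7)
obs 2: x=5/2 → posterior Normal(20/11, 24/11)
obs 3: x=-5 → posterior Normal(0, 8/5)
obs 4: x=1/2 → posterior Normal(2/19, 24/19)
obs 5: x=-1/2 → posterior Normal(0, 24/23)
obs 6: x=7/2 → posterior Normal(14/27, 8/9)
obs 7: x=-2 → posterior Normal(6/31, 24/31)
obs 8: x=-3/2 → posterior Normal(0, 24/35)
obs 9: x=-1 → posterior Normal(-4/39, 8/13)
obs 10: x=9/4 → posterior Normal(5/43, 24/43)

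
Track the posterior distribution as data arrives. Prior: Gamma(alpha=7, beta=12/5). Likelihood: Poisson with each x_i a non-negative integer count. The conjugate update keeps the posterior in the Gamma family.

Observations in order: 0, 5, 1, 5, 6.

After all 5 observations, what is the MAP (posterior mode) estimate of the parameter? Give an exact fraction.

115/37

obs 1: x=0 → posterior Gamma(7, 17/5)
obs 2: x=5 → posterior Gamma(12, 22/5)
obs 3: x=1 → posterior Gamma(13, 27/5)
obs 4: x=5 → posterior Gamma(18, 32/5)
obs 5: x=6 → posterior Gamma(24, 37/5)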